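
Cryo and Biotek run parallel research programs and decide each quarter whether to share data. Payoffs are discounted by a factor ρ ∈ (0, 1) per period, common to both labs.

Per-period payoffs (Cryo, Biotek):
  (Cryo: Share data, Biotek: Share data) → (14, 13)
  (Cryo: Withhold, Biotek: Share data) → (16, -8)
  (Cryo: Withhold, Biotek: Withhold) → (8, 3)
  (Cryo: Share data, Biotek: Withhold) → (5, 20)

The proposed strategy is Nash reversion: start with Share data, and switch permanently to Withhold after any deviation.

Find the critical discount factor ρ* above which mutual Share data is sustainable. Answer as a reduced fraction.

For Cryo: deviation gain 16−14 = 2, per-period punishment loss 14−8 = 6. IC gives ρ ≥ 2/8 = 1/4.
For Biotek: gain 7, loss 10 per period, so ρ ≥ 7/17.
The tighter constraint is Biotek's, so cooperation needs ρ ≥ 7/17.

7/17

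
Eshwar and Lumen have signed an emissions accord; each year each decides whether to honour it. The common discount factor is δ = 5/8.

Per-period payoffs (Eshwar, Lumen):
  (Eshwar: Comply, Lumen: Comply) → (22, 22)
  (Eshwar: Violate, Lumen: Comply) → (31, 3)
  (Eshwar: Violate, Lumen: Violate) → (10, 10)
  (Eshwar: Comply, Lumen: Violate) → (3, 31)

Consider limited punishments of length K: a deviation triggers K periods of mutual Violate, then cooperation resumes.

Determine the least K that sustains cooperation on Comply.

2

Need Σ_{k=1}^{K} δ^k ≥ (31−22)/(22−10) = 0.7500 at δ = 5/8.
At K = 1 the sum is 0.6250 < 0.7500; at K = 2 it is 1.0156 ≥ 0.7500.
So the minimum punishment length is K = 2.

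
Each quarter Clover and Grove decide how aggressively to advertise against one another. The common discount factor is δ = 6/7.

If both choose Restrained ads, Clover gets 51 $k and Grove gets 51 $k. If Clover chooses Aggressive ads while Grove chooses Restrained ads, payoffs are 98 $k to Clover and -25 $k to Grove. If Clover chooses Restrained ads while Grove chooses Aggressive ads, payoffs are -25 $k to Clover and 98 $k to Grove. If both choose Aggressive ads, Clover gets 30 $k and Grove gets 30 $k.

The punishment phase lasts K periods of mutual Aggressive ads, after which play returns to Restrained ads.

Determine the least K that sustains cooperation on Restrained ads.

Need Σ_{k=1}^{K} δ^k ≥ (98−51)/(51−30) = 2.2381 at δ = 6/7.
At K = 3 the sum is 2.2216 < 2.2381; at K = 4 it is 2.7613 ≥ 2.2381.
So the minimum punishment length is K = 4.

4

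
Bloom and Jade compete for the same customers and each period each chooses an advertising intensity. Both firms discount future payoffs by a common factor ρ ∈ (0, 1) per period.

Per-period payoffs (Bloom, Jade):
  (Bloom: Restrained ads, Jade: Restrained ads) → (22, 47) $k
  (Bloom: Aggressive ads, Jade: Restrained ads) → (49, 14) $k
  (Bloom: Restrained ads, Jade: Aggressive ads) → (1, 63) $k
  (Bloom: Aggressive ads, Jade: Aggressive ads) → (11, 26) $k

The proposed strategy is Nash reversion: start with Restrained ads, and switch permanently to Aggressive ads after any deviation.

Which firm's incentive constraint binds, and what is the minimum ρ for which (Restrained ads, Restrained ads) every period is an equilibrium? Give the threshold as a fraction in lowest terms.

Bloom; ρ ≥ 27/38

For Bloom: deviation gain 49−22 = 27, per-period punishment loss 22−11 = 11. IC gives ρ ≥ 27/38.
For Jade: gain 16, loss 21 per period, so ρ ≥ 16/37.
The tighter constraint is Bloom's, so cooperation needs ρ ≥ 27/38.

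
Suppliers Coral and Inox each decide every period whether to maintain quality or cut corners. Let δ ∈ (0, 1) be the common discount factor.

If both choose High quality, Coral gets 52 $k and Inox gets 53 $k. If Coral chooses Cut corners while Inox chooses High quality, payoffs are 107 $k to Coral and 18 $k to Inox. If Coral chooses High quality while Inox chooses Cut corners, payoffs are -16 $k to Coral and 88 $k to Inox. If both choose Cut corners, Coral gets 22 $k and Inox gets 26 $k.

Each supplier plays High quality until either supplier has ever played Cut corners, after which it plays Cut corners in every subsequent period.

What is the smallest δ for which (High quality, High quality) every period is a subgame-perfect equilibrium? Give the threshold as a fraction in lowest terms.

11/17

Coral: cooperation gives 52 each period; deviation gives 107 once then 22 forever.
  52/(1−δ) ≥ 107 + 22δ/(1−δ) ⇒ δ ≥ 55/85 = 11/17.
Inox: cooperation gives 53 each period; deviation gives 88 once then 26 forever.
  δ ≥ 35/62.
Both must hold, so the binding constraint is Coral's: δ ≥ 11/17.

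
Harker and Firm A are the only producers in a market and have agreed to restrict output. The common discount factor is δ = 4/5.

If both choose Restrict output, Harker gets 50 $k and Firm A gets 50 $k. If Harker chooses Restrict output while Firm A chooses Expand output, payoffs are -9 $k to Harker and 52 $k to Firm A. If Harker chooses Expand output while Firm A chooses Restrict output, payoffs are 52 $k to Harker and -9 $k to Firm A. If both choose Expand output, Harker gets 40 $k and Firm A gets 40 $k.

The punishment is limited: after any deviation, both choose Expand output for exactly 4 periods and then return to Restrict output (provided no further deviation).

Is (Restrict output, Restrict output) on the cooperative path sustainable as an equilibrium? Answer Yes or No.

A one-shot deviation gives 52 now, then 40 for 4 periods, then back to 50.
Gain from deviating: (52−50) today; loss: (50−40) in each of the next 4 periods.
No-deviation condition: (50−40)(δ+…+δ^4) ≥ 52−50, i.e. δ+…+δ^4 ≥ 1/5.
At δ = 4/5: δ+…+δ^4 = 2.3616 ≥ 0.2000.
So cooperation is sustainable.

Yes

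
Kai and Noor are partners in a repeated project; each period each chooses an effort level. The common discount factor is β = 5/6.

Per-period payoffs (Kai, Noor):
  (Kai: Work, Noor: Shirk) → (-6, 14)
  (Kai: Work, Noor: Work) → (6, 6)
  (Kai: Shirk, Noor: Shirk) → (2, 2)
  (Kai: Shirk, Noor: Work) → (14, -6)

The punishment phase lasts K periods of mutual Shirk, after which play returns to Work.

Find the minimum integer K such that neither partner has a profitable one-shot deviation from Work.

3

No profitable deviation requires (6−2)(β+…+β^K) ≥ 14−6, i.e. β+…+β^K ≥ 2 ≈ 2.0000.
With β = 5/6, the partial sums are K=1: 0.8333, K=2: 1.5278, K=3: 2.1065.
K = 3 is the first length at which the sum reaches 2.0000.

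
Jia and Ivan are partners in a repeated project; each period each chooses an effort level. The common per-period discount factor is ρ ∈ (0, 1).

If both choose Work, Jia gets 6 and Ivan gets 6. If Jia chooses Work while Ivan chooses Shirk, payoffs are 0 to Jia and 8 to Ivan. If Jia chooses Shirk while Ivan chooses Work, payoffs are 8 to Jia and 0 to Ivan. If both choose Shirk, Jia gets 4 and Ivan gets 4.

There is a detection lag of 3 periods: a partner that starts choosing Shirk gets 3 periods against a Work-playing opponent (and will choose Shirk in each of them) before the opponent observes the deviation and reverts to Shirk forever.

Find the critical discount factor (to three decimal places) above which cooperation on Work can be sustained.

Deviating for the 3 undetected periods gains 8−6 = 2 per period over cooperation, then loses 6−4 = 2 per period forever once punishment starts.
Gain: 2(1 + ρ + … + ρ^2); loss: 2·ρ^3/(1−ρ).
No profitable deviation ⇔ 2(1−ρ^3) ≤ 2·ρ^3, i.e. ρ^3 ≥ 2/(2+2) = 1/2.
Hence ρ ≥ (1/2)^(1/3) ≈ 0.794.

0.794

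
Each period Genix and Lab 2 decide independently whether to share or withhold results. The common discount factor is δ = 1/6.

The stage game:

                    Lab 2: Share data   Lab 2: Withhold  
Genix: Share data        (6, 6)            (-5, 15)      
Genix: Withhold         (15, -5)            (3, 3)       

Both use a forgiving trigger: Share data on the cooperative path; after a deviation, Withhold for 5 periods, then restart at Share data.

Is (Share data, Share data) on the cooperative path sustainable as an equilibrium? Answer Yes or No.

No

IC: δ+…+δ^5 ≥ (15−6)/(6−3) = 3.
At δ = 1/6: partial sum = 0.2000 < 3.0000. Cooperation not sustainable.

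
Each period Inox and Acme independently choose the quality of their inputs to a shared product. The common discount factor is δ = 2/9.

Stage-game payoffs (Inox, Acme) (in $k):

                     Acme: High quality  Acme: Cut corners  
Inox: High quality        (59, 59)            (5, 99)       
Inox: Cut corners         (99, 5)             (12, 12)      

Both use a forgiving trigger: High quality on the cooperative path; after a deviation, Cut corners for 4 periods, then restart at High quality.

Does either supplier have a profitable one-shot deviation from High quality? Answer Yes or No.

Yes

Comparing payoff streams over the 5 periods until play realigns: cooperate → 59(1+δ+…+δ^4); deviate → 99 + 12(δ+…+δ^4).
Cooperation is sustained iff (59−12)(δ+…+δ^4) ≥ 99−59.
δ+…+δ^4 = 2/9·(1−(2/9)^4)/(1−2/9) = 0.2850, and (99−59)/(59−12) = 0.8511.
0.2850 < 0.8511, so cooperation is not sustainable.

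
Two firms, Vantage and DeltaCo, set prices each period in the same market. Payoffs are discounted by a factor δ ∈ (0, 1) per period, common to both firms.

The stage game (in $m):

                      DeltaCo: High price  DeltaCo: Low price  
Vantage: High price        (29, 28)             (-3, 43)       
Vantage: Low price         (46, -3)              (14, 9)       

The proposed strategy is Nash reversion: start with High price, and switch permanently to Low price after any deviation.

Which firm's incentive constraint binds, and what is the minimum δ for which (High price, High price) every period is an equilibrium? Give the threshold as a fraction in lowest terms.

Vantage: cooperation gives 29 each period; deviation gives 46 once then 14 forever.
  29/(1−δ) ≥ 46 + 14δ/(1−δ) ⇒ δ ≥ 17/32.
DeltaCo: cooperation gives 28 each period; deviation gives 43 once then 9 forever.
  δ ≥ 15/34.
Both must hold, so the binding constraint is Vantage's: δ ≥ 17/32.

Vantage; δ ≥ 17/32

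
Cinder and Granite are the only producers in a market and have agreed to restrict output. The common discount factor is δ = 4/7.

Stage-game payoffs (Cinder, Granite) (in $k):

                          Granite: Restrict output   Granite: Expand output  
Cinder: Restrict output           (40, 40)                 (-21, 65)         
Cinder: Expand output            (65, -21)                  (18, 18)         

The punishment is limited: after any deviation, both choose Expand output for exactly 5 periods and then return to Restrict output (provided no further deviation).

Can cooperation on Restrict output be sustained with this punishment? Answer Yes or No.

Yes

Comparing payoff streams over the 6 periods until play realigns: cooperate → 40(1+δ+…+δ^5); deviate → 65 + 18(δ+…+δ^5).
Cooperation is sustained iff (40−18)(δ+…+δ^5) ≥ 65−40.
δ+…+δ^5 = 4/7·(1−(4/7)^5)/(1−4/7) = 1.2521, and (65−40)/(40−18) = 1.1364.
1.2521 ≥ 1.1364, so cooperation is sustainable.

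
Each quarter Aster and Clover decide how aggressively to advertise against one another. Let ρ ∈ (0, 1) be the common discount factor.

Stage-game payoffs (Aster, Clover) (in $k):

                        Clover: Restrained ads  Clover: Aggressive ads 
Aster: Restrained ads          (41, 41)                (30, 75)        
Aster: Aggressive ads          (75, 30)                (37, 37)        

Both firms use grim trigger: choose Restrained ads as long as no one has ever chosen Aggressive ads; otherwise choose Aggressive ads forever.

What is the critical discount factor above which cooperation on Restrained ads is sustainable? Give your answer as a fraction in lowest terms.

17/19

41/(1−ρ) ≥ 75 + 37ρ/(1−ρ)
41 ≥ 75 − 38ρ
ρ ≥ 34/38 = 17/19.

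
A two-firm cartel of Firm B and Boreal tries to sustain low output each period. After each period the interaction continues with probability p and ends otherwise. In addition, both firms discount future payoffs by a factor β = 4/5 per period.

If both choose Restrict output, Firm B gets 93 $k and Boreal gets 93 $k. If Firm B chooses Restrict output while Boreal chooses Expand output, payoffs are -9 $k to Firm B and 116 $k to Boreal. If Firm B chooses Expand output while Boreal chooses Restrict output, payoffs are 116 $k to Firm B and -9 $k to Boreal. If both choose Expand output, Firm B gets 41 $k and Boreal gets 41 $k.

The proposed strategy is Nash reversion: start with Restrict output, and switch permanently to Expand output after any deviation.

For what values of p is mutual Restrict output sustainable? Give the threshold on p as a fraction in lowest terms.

With continuation probability p and discount β, the effective per-period discount factor is βp.
Grim-trigger IC: βp ≥ (116−93)/(116−41) = 23/75.
So p ≥ (23/75)/(4/5) = 23/60.

23/60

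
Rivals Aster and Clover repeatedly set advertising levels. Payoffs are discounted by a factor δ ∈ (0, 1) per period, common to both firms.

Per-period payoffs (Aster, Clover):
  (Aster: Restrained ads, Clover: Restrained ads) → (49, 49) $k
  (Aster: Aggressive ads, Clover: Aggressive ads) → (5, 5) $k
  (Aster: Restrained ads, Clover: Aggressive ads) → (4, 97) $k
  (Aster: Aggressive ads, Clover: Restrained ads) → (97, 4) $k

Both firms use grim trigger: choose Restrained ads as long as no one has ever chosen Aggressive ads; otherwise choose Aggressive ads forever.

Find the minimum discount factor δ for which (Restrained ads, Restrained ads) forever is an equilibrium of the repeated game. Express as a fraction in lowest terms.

12/23

Cooperation forever yields 49 each period: 49/(1−δ).
Deviating yields 97 once, then 5 forever: 97 + 5δ/(1−δ).
No profitable deviation requires 49/(1−δ) ≥ 97 + 5δ/(1−δ).
Multiplying by (1−δ): 49 ≥ 97(1−δ) + 5δ = 97 − 92δ.
So 92δ ≥ 48, i.e. δ ≥ 48/92 = 12/23.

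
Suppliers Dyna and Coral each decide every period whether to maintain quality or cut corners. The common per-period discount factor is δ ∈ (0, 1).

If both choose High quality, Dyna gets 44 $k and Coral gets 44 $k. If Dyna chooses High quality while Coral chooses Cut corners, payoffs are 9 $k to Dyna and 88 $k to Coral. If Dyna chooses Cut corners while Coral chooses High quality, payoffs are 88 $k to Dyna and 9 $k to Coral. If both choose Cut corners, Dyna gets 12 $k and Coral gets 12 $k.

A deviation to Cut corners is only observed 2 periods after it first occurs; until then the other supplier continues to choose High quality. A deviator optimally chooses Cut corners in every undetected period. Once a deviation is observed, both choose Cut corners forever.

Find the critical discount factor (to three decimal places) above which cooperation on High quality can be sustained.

A deviator earns 88 for 2 periods, then 12 forever; cooperating earns 44 forever. Multiplying the IC by (1−δ):
44 ≥ 88(1−δ^2) + 12δ^2, so 76·δ^2 ≥ 44 and δ^2 ≥ 11/19.
δ ≥ (11/19)^(1/2) ≈ 0.761.

0.761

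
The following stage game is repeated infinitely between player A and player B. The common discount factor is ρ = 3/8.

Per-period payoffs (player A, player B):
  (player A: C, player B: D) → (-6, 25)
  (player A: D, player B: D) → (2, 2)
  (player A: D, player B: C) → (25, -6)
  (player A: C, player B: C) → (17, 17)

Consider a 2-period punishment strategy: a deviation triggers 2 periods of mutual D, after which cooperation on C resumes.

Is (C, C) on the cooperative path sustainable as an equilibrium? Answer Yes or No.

IC: ρ+…+ρ^2 ≥ (25−17)/(17−2) = 8/15.
At ρ = 3/8: partial sum = 0.5156 < 0.5333. Cooperation not sustainable.

No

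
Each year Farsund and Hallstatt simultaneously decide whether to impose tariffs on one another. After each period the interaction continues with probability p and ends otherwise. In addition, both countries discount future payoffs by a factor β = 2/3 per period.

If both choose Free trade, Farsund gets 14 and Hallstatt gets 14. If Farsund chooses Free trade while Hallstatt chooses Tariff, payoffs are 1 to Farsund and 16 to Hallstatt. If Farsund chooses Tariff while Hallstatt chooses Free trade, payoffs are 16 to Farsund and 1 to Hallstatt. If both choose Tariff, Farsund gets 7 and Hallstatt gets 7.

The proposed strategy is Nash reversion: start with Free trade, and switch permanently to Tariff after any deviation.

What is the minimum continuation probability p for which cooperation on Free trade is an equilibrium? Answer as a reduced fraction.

1/3

Expected continuation weight on next period's payoff is β·p = 2/3·p, which plays the role of the discount factor.
Cooperation requires 2/3·p ≥ (16−14)/(16−7) = 2/9, hence p ≥ 1/3.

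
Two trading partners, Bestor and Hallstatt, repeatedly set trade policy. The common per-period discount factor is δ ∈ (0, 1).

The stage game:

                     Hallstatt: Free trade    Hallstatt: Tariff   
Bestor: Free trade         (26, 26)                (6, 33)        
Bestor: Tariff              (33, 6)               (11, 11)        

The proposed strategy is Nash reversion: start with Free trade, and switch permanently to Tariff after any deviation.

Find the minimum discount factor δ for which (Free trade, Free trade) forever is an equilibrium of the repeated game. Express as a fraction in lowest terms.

7/22

26/(1−δ) ≥ 33 + 11δ/(1−δ)
26 ≥ 33 − 22δ
δ ≥ 7/22.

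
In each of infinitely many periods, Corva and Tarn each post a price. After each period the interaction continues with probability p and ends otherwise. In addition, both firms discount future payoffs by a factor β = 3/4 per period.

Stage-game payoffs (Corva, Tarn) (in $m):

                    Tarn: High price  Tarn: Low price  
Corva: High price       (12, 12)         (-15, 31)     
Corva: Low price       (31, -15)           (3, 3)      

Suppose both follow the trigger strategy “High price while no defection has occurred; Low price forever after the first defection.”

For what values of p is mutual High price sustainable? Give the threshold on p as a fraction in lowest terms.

Expected continuation weight on next period's payoff is β·p = 3/4·p, which plays the role of the discount factor.
Cooperation requires 3/4·p ≥ (31−12)/(31−3) = 19/28, hence p ≥ 19/21.

19/21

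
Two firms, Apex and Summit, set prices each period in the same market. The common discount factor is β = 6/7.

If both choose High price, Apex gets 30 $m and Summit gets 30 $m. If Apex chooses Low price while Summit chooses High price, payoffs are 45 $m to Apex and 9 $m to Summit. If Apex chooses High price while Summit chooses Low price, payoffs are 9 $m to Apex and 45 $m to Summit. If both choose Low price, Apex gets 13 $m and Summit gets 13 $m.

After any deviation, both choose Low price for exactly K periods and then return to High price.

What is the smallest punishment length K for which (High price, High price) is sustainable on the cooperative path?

2

Need Σ_{k=1}^{K} β^k ≥ (45−30)/(30−13) = 0.8824 at β = 6/7.
At K = 1 the sum is 0.8571 < 0.8824; at K = 2 it is 1.5918 ≥ 0.8824.
So the minimum punishment length is K = 2.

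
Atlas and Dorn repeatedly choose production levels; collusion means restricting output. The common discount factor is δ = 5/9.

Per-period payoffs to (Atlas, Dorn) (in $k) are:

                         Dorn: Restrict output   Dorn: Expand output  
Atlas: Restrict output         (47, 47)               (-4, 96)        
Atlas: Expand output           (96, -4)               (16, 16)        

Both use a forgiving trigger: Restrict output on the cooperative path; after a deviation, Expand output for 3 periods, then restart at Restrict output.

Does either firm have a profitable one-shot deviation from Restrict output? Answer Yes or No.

Yes

IC: δ+…+δ^3 ≥ (96−47)/(47−16) = 49/31.
At δ = 5/9: partial sum = 1.0357 < 1.5806. Cooperation not sustainable.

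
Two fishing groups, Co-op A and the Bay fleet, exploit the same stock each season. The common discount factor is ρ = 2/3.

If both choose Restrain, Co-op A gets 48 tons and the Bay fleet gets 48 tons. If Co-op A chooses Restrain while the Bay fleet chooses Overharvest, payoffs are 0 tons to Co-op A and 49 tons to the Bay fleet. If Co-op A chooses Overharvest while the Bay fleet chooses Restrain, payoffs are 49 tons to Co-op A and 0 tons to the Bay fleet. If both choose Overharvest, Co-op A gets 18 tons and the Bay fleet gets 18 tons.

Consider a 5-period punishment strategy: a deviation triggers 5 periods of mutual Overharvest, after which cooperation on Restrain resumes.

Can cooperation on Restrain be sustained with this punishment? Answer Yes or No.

Yes

IC: ρ+…+ρ^5 ≥ (49−48)/(48−18) = 1/30.
At ρ = 2/3: partial sum = 1.7366 ≥ 0.0333. Cooperation sustainable.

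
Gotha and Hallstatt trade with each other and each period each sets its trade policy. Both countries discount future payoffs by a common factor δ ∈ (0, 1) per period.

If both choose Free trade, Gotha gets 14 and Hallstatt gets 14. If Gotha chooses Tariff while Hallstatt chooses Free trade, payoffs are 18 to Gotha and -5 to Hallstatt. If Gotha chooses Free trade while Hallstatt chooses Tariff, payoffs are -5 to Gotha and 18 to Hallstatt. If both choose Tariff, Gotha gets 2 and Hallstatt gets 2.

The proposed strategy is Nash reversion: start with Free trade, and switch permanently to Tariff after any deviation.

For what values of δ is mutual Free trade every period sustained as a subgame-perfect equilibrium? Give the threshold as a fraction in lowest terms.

1/4

14/(1−δ) ≥ 18 + 2δ/(1−δ)
14 ≥ 18 − 16δ
δ ≥ 4/16 = 1/4.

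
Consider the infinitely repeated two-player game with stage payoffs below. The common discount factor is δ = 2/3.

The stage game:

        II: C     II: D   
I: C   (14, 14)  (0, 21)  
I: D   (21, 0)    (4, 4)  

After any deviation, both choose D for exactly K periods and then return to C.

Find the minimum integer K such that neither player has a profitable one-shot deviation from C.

2

IC: δ(1−δ^K)/(1−δ) ≥ (21−14)/(14−4) = 7/10.
With δ = 2/3: need 1 − δ^K ≥ 7/10·(1−2/3)/(2/3), i.e. δ^K ≤ 0.6500.
Since (2/3)^1 = 0.6667 and (2/3)^2 = 0.4444, the smallest such K is 2.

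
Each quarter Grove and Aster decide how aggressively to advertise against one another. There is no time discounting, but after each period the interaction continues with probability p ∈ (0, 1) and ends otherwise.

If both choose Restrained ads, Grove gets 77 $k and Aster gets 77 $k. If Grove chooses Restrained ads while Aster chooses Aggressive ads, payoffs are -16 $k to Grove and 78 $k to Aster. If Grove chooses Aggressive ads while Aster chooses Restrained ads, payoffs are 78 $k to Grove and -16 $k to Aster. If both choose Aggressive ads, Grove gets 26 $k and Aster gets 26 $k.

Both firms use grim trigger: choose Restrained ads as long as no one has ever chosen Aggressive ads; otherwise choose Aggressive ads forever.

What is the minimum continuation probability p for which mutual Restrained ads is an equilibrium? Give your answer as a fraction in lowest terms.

1/52

With no time discounting, the continuation probability p plays the role of the discount factor.
Grim-trigger IC: 77/(1−p) ≥ 78 + 26p/(1−p) ⇒ p ≥ (78−77)/(78−26) = 1/52.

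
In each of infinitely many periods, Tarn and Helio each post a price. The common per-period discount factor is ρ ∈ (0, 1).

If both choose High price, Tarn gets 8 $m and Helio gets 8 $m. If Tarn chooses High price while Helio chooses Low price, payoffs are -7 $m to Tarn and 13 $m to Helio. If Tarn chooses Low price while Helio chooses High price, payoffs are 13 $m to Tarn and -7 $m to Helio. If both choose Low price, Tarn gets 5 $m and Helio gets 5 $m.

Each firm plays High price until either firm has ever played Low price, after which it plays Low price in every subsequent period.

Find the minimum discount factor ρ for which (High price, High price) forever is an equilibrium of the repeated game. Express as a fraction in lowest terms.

Under grim trigger the critical discount factor is (T−C)/(T−P) with T = 13, C = 8, P = 5.
ρ* = (13−8)/(13−5) = 5/8.

5/8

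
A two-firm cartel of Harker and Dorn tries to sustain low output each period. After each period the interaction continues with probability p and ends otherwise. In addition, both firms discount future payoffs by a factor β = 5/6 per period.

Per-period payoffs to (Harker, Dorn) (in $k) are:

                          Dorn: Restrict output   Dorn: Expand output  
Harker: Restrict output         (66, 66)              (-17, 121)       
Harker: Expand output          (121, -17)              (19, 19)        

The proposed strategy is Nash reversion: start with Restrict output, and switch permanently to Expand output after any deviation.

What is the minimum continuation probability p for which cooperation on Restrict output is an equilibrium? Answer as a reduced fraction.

With continuation probability p and discount β, the effective per-period discount factor is βp.
Grim-trigger IC: βp ≥ (121−66)/(121−19) = 55/102.
So p ≥ (55/102)/(5/6) = 11/17.

11/17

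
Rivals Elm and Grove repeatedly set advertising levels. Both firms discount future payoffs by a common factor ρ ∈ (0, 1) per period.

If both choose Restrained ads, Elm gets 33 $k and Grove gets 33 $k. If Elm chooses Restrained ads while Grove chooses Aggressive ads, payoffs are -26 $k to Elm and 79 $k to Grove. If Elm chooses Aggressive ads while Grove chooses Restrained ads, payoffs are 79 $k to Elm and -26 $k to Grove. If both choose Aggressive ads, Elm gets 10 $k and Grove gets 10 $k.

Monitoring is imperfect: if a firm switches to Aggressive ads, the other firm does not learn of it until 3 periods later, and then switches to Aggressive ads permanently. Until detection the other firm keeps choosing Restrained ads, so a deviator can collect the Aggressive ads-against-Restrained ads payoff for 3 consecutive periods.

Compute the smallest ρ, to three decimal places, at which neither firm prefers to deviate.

0.874

The best deviation is to choose Aggressive ads for all 3 undetected periods, earning 79 each, then 10 forever once detected.
Deviation value: 79(1−ρ^3)/(1−ρ) + 10ρ^3/(1−ρ); cooperation value: 33/(1−ρ).
IC: 33 ≥ 79(1−ρ^3) + 10ρ^3 = 79 − 69ρ^3.
So ρ^3 ≥ 46/69 = 2/3, giving ρ ≥ (2/3)^(1/3) ≈ 0.874.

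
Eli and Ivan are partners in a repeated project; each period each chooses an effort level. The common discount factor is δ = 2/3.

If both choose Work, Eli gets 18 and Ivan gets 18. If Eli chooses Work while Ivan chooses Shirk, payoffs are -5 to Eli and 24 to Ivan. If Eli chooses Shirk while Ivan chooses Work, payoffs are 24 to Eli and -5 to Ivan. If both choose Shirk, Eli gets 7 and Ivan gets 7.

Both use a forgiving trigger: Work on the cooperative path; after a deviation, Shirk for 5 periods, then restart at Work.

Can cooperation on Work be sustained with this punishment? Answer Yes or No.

A one-shot deviation gives 24 now, then 7 for 5 periods, then back to 18.
Gain from deviating: (24−18) today; loss: (18−7) in each of the next 5 periods.
No-deviation condition: (18−7)(δ+…+δ^5) ≥ 24−18, i.e. δ+…+δ^5 ≥ 6/11.
At δ = 2/3: δ+…+δ^5 = 1.7366 ≥ 0.5455.
So cooperation is sustainable.

Yes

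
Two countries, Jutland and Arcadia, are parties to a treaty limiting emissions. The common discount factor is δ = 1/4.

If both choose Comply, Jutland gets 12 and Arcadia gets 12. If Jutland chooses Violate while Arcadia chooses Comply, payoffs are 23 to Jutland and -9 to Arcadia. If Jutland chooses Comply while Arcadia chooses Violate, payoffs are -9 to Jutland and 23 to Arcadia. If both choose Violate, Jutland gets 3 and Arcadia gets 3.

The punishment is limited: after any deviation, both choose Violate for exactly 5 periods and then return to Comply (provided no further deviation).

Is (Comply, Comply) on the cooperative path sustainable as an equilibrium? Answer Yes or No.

No

IC: δ+…+δ^5 ≥ (23−12)/(12−3) = 11/9.
At δ = 1/4: partial sum = 0.3330 < 1.2222. Cooperation not sustainable.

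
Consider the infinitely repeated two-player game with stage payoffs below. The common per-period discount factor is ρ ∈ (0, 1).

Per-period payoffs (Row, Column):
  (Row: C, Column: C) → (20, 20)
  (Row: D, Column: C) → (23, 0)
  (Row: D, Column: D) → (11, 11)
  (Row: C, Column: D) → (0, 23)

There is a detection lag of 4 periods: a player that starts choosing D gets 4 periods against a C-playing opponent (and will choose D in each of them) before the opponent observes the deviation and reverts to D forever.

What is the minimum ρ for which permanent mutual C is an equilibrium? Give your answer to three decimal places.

0.707

A deviator earns 23 for 4 periods, then 11 forever; cooperating earns 20 forever. Multiplying the IC by (1−ρ):
20 ≥ 23(1−ρ^4) + 11ρ^4, so 12·ρ^4 ≥ 3 and ρ^4 ≥ 1/4.
ρ ≥ (1/4)^(1/4) ≈ 0.707.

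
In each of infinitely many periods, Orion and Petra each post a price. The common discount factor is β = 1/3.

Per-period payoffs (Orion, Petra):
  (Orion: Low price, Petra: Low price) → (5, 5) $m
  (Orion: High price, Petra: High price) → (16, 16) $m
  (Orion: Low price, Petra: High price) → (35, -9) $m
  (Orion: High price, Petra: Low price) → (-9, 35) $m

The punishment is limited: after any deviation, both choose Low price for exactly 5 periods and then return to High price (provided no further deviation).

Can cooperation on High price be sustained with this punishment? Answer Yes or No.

No

Comparing payoff streams over the 6 periods until play realigns: cooperate → 16(1+β+…+β^5); deviate → 35 + 5(β+…+β^5).
Cooperation is sustained iff (16−5)(β+…+β^5) ≥ 35−16.
β+…+β^5 = 1/3·(1−(1/3)^5)/(1−1/3) = 0.4979, and (35−16)/(16−5) = 1.7273.
0.4979 < 1.7273, so cooperation is not sustainable.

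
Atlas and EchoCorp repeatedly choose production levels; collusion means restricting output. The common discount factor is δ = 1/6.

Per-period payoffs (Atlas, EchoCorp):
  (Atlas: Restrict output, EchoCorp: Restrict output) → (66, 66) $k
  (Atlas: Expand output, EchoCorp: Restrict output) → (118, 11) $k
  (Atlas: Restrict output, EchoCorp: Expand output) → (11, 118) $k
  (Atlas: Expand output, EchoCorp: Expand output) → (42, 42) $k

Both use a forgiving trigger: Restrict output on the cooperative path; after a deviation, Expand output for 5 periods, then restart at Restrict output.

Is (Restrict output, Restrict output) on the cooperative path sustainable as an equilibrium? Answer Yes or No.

A one-shot deviation gives 118 now, then 42 for 5 periods, then back to 66.
Gain from deviating: (118−66) today; loss: (66−42) in each of the next 5 periods.
No-deviation condition: (66−42)(δ+…+δ^5) ≥ 118−66, i.e. δ+…+δ^5 ≥ 13/6.
At δ = 1/6: δ+…+δ^5 = 0.2000 < 2.1667.
So cooperation is not sustainable.

No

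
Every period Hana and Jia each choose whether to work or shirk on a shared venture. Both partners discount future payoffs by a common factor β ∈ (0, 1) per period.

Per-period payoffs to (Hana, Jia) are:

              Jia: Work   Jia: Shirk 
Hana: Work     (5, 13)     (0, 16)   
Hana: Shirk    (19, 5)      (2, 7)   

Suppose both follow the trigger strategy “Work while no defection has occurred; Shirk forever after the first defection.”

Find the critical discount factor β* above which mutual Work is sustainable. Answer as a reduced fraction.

Hana: cooperation gives 5 each period; deviation gives 19 once then 2 forever.
  5/(1−β) ≥ 19 + 2β/(1−β) ⇒ β ≥ 14/17.
Jia: cooperation gives 13 each period; deviation gives 16 once then 7 forever.
  β ≥ 3/9 = 1/3.
Both must hold, so the binding constraint is Hana's: β ≥ 14/17.

14/17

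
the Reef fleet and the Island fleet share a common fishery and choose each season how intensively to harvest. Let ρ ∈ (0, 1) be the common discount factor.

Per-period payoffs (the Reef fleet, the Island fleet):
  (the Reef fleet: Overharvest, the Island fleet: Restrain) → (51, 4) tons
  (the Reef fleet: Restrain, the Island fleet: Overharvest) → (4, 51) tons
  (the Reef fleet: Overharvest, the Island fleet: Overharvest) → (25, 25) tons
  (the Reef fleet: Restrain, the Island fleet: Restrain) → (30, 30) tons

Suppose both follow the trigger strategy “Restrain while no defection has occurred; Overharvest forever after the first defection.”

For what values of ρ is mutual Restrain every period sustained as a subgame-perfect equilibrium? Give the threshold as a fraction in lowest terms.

30/(1−ρ) ≥ 51 + 25ρ/(1−ρ)
30 ≥ 51 − 26ρ
ρ ≥ 21/26.

21/26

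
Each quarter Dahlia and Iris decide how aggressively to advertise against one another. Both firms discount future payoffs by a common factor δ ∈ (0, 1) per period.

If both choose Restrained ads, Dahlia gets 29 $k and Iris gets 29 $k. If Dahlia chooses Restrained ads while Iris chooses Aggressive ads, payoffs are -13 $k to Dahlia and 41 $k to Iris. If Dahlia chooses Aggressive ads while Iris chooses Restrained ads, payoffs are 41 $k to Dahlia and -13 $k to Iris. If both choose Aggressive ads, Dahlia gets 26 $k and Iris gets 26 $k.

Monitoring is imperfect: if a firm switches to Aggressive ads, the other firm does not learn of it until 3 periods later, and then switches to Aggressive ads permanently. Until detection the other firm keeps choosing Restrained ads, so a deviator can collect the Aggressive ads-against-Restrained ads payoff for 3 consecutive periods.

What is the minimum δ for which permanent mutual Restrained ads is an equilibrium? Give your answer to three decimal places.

The best deviation is to choose Aggressive ads for all 3 undetected periods, earning 41 each, then 26 forever once detected.
Deviation value: 41(1−δ^3)/(1−δ) + 26δ^3/(1−δ); cooperation value: 29/(1−δ).
IC: 29 ≥ 41(1−δ^3) + 26δ^3 = 41 − 15δ^3.
So δ^3 ≥ 12/15 = 4/5, giving δ ≥ (4/5)^(1/3) ≈ 0.928.

0.928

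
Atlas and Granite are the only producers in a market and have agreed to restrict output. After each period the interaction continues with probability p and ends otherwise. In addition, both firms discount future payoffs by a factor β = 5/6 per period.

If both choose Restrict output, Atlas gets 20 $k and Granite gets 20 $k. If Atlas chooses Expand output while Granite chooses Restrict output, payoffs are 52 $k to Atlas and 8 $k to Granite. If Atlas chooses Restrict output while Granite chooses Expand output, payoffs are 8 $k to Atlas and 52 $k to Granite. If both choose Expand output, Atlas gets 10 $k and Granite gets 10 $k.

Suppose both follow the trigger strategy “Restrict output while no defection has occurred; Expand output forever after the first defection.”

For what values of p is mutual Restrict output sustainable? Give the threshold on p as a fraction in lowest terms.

Expected continuation weight on next period's payoff is β·p = 5/6·p, which plays the role of the discount factor.
Cooperation requires 5/6·p ≥ (52−20)/(52−10) = 16/21, hence p ≥ 32/35.

32/35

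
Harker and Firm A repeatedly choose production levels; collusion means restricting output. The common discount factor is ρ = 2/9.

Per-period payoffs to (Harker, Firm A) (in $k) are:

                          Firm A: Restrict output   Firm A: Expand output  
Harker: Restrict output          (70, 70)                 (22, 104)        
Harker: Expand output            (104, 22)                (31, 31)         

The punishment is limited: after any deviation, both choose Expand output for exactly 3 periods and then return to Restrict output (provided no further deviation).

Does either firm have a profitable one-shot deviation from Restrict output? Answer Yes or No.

Yes

IC: ρ+…+ρ^3 ≥ (104−70)/(70−31) = 34/39.
At ρ = 2/9: partial sum = 0.2826 < 0.8718. Cooperation not sustainable.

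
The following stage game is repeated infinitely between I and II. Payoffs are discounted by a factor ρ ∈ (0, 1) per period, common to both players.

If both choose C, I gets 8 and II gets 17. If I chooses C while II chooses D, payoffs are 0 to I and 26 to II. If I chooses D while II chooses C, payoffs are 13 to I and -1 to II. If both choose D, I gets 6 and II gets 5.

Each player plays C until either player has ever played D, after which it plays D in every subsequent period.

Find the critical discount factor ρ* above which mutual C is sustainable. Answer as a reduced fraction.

I: cooperation gives 8 each period; deviation gives 13 once then 6 forever.
  8/(1−ρ) ≥ 13 + 6ρ/(1−ρ) ⇒ ρ ≥ 5/7.
II: cooperation gives 17 each period; deviation gives 26 once then 5 forever.
  ρ ≥ 9/21 = 3/7.
Both must hold, so the binding constraint is I's: ρ ≥ 5/7.

5/7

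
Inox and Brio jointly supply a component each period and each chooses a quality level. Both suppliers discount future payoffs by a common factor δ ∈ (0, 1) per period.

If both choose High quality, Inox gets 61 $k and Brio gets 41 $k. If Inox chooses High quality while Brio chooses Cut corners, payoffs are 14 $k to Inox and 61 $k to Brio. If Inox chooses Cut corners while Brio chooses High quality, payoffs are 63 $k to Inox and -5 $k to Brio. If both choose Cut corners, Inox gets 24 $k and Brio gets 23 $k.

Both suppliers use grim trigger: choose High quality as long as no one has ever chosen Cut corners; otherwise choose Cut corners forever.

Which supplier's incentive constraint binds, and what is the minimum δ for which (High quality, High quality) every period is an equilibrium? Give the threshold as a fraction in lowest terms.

For Inox: deviation gain 63−61 = 2, per-period punishment loss 61−24 = 37. IC gives δ ≥ 2/39.
For Brio: gain 20, loss 18 per period, so δ ≥ 20/38 = 10/19.
The tighter constraint is Brio's, so cooperation needs δ ≥ 10/19.

Brio; δ ≥ 10/19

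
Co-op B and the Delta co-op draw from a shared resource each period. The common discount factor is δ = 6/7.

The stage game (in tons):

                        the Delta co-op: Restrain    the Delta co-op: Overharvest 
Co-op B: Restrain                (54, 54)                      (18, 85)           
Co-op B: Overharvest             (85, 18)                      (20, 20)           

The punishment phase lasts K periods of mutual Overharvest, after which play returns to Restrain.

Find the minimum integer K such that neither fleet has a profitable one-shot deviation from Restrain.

2

No profitable deviation requires (54−20)(δ+…+δ^K) ≥ 85−54, i.e. δ+…+δ^K ≥ 31/34 ≈ 0.9118.
With δ = 6/7, the partial sums are K=1: 0.8571, K=2: 1.5918.
K = 2 is the first length at which the sum reaches 0.9118.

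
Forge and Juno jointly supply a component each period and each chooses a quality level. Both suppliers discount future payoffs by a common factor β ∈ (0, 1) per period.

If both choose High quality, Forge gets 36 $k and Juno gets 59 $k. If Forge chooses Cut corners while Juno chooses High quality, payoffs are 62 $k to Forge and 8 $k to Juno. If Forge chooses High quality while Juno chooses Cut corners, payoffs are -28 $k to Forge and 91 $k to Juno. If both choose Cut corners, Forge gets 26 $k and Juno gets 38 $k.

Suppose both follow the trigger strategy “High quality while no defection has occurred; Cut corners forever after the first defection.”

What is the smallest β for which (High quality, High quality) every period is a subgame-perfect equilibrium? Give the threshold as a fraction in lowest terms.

Forge: cooperation gives 36 each period; deviation gives 62 once then 26 forever.
  36/(1−β) ≥ 62 + 26β/(1−β) ⇒ β ≥ 26/36 = 13/18.
Juno: cooperation gives 59 each period; deviation gives 91 once then 38 forever.
  β ≥ 32/53.
Both must hold, so the binding constraint is Forge's: β ≥ 13/18.

13/18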